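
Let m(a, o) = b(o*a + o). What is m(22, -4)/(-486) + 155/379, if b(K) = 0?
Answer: 155/379 ≈ 0.40897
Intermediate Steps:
m(a, o) = 0
m(22, -4)/(-486) + 155/379 = 0/(-486) + 155/379 = 0*(-1/486) + 155*(1/379) = 0 + 155/379 = 155/379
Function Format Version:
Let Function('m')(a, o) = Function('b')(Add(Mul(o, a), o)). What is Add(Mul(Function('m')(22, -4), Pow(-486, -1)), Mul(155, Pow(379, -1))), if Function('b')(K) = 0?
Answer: Rational(155, 379) ≈ 0.40897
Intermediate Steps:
Function('m')(a, o) = 0
Add(Mul(Function('m')(22, -4), Pow(-486, -1)), Mul(155, Pow(379, -1))) = Add(Mul(0, Pow(-486, -1)), Mul(155, Pow(379, -1))) = Add(Mul(0, Rational(-1, 486)), Mul(155, Rational(1, 379))) = Add(0, Rational(155, 379)) = Rational(155, 379)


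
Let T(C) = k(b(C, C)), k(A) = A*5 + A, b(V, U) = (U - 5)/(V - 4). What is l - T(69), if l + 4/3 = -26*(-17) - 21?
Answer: 80683/195 ≈ 413.76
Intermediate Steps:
b(V, U) = (-5 + U)/(-4 + V)
k(A) = 6*A (k(A) = 5*A + A = 6*A)
T(C) = 6*(-5 + C)/(-4 + C) (T(C) = 6*((-5 + C)/(-4 + C)) = 6*(-5 + C)/(-4 + C))
l = 1259/3 (l = -4/3 + (-26*(-17) - 21) = -4/3 + (442 - 21) = -4/3 + 421 = 1259/3 ≈ 419.67)
l - T(69) = 1259/3 - 6*(-5 + 69)/(-4 + 69) = 1259/3 - 6*64/65 = 1259/3 - 1*384/65 = 1259/3 - 384/65 = 80683/195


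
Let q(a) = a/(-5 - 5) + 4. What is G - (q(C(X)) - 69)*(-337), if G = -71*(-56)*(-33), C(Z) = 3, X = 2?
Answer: -1532141/10 ≈ -1.5321e+5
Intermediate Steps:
q(a) = 4 - a/10 (q(a) = a/(-10) + 4 = -a/10 + 4 = 4 - a/10)
G = -131208 (G = 3976*(-33) = -131208)
G - (q(C(X)) - 69)*(-337) = -131208 - ((4 - 1/10*3) - 69)*(-337) = -131208 - ((4 - 3/10) - 69)*(-337) = -131208 - (37/10 - 69)*(-337) = -131208 - (-653)*(-337)/10 = -131208 - 1*220061/10 = -131208 - 220061/10 = -1532141/10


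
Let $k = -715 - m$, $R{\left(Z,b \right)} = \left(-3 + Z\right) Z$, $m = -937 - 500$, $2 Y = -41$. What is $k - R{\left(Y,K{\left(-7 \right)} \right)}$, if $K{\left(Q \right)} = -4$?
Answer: $\frac{961}{4} \approx 240.25$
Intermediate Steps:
$Y = - \frac{41}{2}$ ($Y = \frac{1}{2} \left(-41\right) = - \frac{41}{2} \approx -20.5$)
$m = -1437$
$R{\left(Z,b \right)} = Z \left(-3 + Z\right)$
$k = 722$ ($k = -715 - -1437 = -715 + 1437 = 722$)
$k - R{\left(Y,K{\left(-7 \right)} \right)} = 722 - - \frac{41 \left(-3 - \frac{41}{2}\right)}{2} = 722 - \left(- \frac{41}{2}\right) \left(- \frac{47}{2}\right) = 722 - \frac{1927}{4} = \frac{961}{4}$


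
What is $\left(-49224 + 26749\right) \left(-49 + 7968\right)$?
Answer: $-177979525$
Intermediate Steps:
$\left(-49224 + 26749\right) \left(-49 + 7968\right) = \left(-22475\right) 7919 = -177979525$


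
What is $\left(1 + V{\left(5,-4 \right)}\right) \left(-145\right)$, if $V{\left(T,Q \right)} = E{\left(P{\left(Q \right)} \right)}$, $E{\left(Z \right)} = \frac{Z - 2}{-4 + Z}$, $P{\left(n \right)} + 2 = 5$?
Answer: $0$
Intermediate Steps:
$P{\left(n \right)} = 3$ ($P{\left(n \right)} = -2 + 5 = 3$)
$E{\left(Z \right)} = \frac{-2 + Z}{-4 + Z}$
$V{\left(T,Q \right)} = -1$ ($V{\left(T,Q \right)} = \frac{-2 + 3}{-4 + 3} = \frac{1}{-1} \cdot 1 = \left(-1\right) 1 = -1$)
$\left(1 + V{\left(5,-4 \right)}\right) \left(-145\right) = \left(1 - 1\right) \left(-145\right) = 0 \left(-145\right) = 0$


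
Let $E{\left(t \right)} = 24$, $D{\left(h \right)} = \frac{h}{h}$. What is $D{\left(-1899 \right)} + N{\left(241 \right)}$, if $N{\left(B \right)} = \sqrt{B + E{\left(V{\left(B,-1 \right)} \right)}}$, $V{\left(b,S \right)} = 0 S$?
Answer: $1 + \sqrt{265} \approx 17.279$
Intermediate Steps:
$V{\left(b,S \right)} = 0$
$D{\left(h \right)} = 1$
$N{\left(B \right)} = \sqrt{24 + B}$ ($N{\left(B \right)} = \sqrt{B + 24} = \sqrt{24 + B}$)
$D{\left(-1899 \right)} + N{\left(241 \right)} = 1 + \sqrt{24 + 241} = 1 + \sqrt{265}$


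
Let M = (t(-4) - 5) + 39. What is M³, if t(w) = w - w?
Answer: 39304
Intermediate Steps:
t(w) = 0
M = 34 (M = (0 - 5) + 39 = -5 + 39 = 34)
M³ = 34³ = 39304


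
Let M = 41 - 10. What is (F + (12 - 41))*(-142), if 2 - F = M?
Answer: 8236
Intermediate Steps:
M = 31
F = -29 (F = 2 - 1*31 = 2 - 31 = -29)
(F + (12 - 41))*(-142) = (-29 + (12 - 41))*(-142) = (-29 - 29)*(-142) = -58*(-142) = 8236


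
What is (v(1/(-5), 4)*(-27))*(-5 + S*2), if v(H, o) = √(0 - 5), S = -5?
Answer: 405*I*√5 ≈ 905.61*I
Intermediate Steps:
v(H, o) = I*√5 (v(H, o) = √(-5) = I*√5)
(v(1/(-5), 4)*(-27))*(-5 + S*2) = ((I*√5)*(-27))*(-5 - 5*2) = (-27*I*√5)*(-5 - 10) = -27*I*√5*(-15) = 405*I*√5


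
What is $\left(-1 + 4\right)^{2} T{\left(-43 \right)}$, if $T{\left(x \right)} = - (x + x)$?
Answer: $774$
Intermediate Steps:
$T{\left(x \right)} = - 2 x$
$\left(-1 + 4\right)^{2} T{\left(-43 \right)} = \left(-1 + 4\right)^{2} \left(\left(-2\right) \left(-43\right)\right) = 3^{2} \cdot 86 = 9 \cdot 86 = 774$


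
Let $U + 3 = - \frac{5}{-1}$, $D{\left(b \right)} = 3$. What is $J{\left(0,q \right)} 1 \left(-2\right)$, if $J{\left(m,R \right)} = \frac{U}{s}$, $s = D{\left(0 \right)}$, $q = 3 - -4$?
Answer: $- \frac{4}{3} \approx -1.3333$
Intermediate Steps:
$q = 7$ ($q = 3 + 4 = 7$)
$s = 3$
$U = 2$ ($U = -3 - \frac{5}{-1} = -3 - -5 = -3 + 5 = 2$)
$J{\left(m,R \right)} = \frac{2}{3}$
$J{\left(0,q \right)} 1 \left(-2\right) = \frac{2}{3} \cdot 1 \left(-2\right) = \frac{2}{3} \left(-2\right) = - \frac{4}{3}$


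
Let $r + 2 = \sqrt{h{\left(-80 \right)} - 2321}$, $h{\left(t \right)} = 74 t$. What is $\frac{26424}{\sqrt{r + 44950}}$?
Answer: $\frac{26424}{\sqrt{44948 + i \sqrt{8241}}} \approx 124.64 - 0.12586 i$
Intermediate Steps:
$r = -2 + i \sqrt{8241}$ ($r = -2 + \sqrt{74 \left(-80\right) - 2321} = -2 + \sqrt{-5920 - 2321} = -2 + \sqrt{-8241} = -2 + i \sqrt{8241} \approx -2.0 + 90.78 i$)
$\frac{26424}{\sqrt{r + 44950}} = \frac{26424}{\sqrt{\left(-2 + i \sqrt{8241}\right) + 44950}} = \frac{26424}{\sqrt{44948 + i \sqrt{8241}}}$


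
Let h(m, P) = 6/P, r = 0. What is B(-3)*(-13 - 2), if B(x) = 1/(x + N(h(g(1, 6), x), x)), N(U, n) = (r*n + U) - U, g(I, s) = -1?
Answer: 5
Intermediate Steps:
N(U, n) = 0 (N(U, n) = (0*n + U) - U = (0 + U) - U = U - U = 0)
B(x) = 1/x (B(x) = 1/(x + 0) = 1/x)
B(-3)*(-13 - 2) = (-13 - 2)/(-3) = -⅓*(-15) = 5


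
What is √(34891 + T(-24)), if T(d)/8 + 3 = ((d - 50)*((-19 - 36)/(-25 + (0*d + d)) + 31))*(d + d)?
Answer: √46435267/7 ≈ 973.48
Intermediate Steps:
T(d) = -24 + 16*d*(-50 + d)*(31 - 55/(-25 + d)) (T(d) = -24 + 8*(((d - 50)*((-19 - 36)/(-25 + (0*d + d)) + 31))*(d + d)) = -24 + 8*(((-50 + d)*(-55/(-25 + (0 + d)) + 31))*(2*d)) = -24 + 8*(((-50 + d)*(-55/(-25 + d) + 31))*(2*d)) = -24 + 8*(((-50 + d)*(31 - 55/(-25 + d)))*(2*d)) = -24 + 8*(2*d*(-50 + d)*(31 - 55/(-25 + d))) = -24 + 16*d*(-50 + d)*(31 - 55/(-25 + d)))
√(34891 + T(-24)) = √(34891 + 8*(75 - 4760*(-24)² + 62*(-24)³ + 82997*(-24))/(-25 - 24)) = √(34891 + 8*(75 - 4760*576 + 62*(-13824) - 1991928)/(-49)) = √(34891 + 8*(-1/49)*(75 - 2741760 - 857088 - 1991928)) = √(34891 + 8*(-1/49)*(-5590701)) = √(34891 + 44725608/49) = √(46435267/49) = √46435267/7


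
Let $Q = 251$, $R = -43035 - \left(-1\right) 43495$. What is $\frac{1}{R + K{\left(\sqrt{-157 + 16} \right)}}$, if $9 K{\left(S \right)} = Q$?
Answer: $\frac{9}{4391} \approx 0.0020496$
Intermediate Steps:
$R = 460$ ($R = -43035 - -43495 = -43035 + 43495 = 460$)
$K{\left(S \right)} = \frac{251}{9}$ ($K{\left(S \right)} = \frac{1}{9} \cdot 251 = \frac{251}{9}$)
$\frac{1}{R + K{\left(\sqrt{-157 + 16} \right)}} = \frac{1}{460 + \frac{251}{9}} = \frac{1}{\frac{4391}{9}} = \frac{9}{4391}$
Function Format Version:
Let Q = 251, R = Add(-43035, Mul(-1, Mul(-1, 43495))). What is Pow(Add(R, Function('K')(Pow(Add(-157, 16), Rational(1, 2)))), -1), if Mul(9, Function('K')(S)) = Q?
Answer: Rational(9, 4391) ≈ 0.0020496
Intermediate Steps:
R = 460 (R = Add(-43035, Mul(-1, -43495)) = Add(-43035, 43495) = 460)
Function('K')(S) = Rational(251, 9) (Function('K')(S) = Mul(Rational(1, 9), 251) = Rational(251, 9))
Pow(Add(R, Function('K')(Pow(Add(-157, 16), Rational(1, 2)))), -1) = Pow(Add(460, Rational(251, 9)), -1) = Pow(Rational(4391, 9), -1) = Rational(9, 4391)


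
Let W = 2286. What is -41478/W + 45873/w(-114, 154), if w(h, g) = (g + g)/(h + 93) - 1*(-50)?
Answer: 51700061/40386 ≈ 1280.1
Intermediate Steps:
w(h, g) = 50 + 2*g/(93 + h) (w(h, g) = (2*g)/(93 + h) + 50 = 2*g/(93 + h) + 50 = 50 + 2*g/(93 + h))
-41478/W + 45873/w(-114, 154) = -41478/2286 + 45873/((2*(2325 + 154 + 25*(-114))/(93 - 114))) = -41478*1/2286 + 45873/((2*(2325 + 154 - 2850)/(-21))) = -6913/381 + 45873/((2*(-1/21)*(-371))) = -6913/381 + 45873/(106/3) = -6913/381 + 45873*(3/106) = -6913/381 + 137619/106 = 51700061/40386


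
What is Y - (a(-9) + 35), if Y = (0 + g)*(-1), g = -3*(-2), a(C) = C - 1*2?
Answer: -30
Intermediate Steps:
a(C) = -2 + C (a(C) = C - 2 = -2 + C)
g = 6
Y = -6 (Y = (0 + 6)*(-1) = 6*(-1) = -6)
Y - (a(-9) + 35) = -6 - ((-2 - 9) + 35) = -6 - (-11 + 35) = -6 - 1*24 = -6 - 24 = -30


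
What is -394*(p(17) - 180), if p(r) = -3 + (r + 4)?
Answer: 63828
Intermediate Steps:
p(r) = 1 + r (p(r) = -3 + (4 + r) = 1 + r)
-394*(p(17) - 180) = -394*((1 + 17) - 180) = -394*(18 - 180) = -394*(-162) = 63828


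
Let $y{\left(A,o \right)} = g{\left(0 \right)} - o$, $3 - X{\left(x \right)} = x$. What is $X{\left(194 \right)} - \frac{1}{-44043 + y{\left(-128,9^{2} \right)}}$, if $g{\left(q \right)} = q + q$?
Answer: $- \frac{8427683}{44124} \approx -191.0$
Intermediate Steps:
$g{\left(q \right)} = 2 q$
$X{\left(x \right)} = 3 - x$
$y{\left(A,o \right)} = - o$ ($y{\left(A,o \right)} = 2 \cdot 0 - o = 0 - o = - o$)
$X{\left(194 \right)} - \frac{1}{-44043 + y{\left(-128,9^{2} \right)}} = \left(3 - 194\right) - \frac{1}{-44043 - 9^{2}} = \left(3 - 194\right) - \frac{1}{-44043 - 81} = -191 - \frac{1}{-44043 - 81} = -191 - \frac{1}{-44124} = -191 - - \frac{1}{44124} = -191 + \frac{1}{44124} = - \frac{8427683}{44124}$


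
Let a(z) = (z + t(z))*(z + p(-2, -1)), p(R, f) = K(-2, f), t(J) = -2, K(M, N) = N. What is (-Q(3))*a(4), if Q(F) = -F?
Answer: 18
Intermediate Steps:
p(R, f) = f
a(z) = (-1 + z)*(-2 + z) (a(z) = (z - 2)*(z - 1) = (-2 + z)*(-1 + z) = (-1 + z)*(-2 + z))
(-Q(3))*a(4) = (-(-1)*3)*(2 + 4² - 3*4) = (-1*(-3))*(2 + 16 - 12) = 3*6 = 18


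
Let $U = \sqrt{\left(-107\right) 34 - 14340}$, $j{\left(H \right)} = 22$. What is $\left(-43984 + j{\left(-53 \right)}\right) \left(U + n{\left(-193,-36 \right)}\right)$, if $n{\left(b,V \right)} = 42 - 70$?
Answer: $1230936 - 43962 i \sqrt{17978} \approx 1.2309 \cdot 10^{6} - 5.8945 \cdot 10^{6} i$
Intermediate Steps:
$n{\left(b,V \right)} = -28$
$U = i \sqrt{17978}$ ($U = \sqrt{-3638 - 14340} = \sqrt{-17978} = i \sqrt{17978} \approx 134.08 i$)
$\left(-43984 + j{\left(-53 \right)}\right) \left(U + n{\left(-193,-36 \right)}\right) = \left(-43984 + 22\right) \left(i \sqrt{17978} - 28\right) = - 43962 \left(-28 + i \sqrt{17978}\right) = 1230936 - 43962 i \sqrt{17978}$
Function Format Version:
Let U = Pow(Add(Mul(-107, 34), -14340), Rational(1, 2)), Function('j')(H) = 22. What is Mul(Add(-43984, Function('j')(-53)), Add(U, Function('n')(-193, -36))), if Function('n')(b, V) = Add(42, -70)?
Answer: Add(1230936, Mul(-43962, I, Pow(17978, Rational(1, 2)))) ≈ Add(1.2309e+6, Mul(-5.8945e+6, I))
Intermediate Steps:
Function('n')(b, V) = -28
U = Mul(I, Pow(17978, Rational(1, 2))) (U = Pow(Add(-3638, -14340), Rational(1, 2)) = Pow(-17978, Rational(1, 2)) = Mul(I, Pow(17978, Rational(1, 2))) ≈ Mul(134.08, I))
Mul(Add(-43984, Function('j')(-53)), Add(U, Function('n')(-193, -36))) = Mul(Add(-43984, 22), Add(Mul(I, Pow(17978, Rational(1, 2))), -28)) = Mul(-43962, Add(-28, Mul(I, Pow(17978, Rational(1, 2))))) = Add(1230936, Mul(-43962, I, Pow(17978, Rational(1, 2))))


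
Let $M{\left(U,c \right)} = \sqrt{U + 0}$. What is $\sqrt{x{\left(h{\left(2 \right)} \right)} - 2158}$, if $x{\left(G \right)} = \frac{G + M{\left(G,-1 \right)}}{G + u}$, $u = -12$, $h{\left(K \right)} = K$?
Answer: $\frac{\sqrt{-215820 - 10 \sqrt{2}}}{10} \approx 46.458 i$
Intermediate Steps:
$M{\left(U,c \right)} = \sqrt{U}$
$x{\left(G \right)} = \frac{G + \sqrt{G}}{-12 + G}$ ($x{\left(G \right)} = \frac{G + \sqrt{G}}{G - 12} = \frac{G + \sqrt{G}}{-12 + G}$)
$\sqrt{x{\left(h{\left(2 \right)} \right)} - 2158} = \sqrt{\frac{2 + \sqrt{2}}{-12 + 2} - 2158} = \sqrt{\frac{2 + \sqrt{2}}{-10} - 2158} = \sqrt{- \frac{2 + \sqrt{2}}{10} - 2158} = \sqrt{\left(- \frac{1}{5} - \frac{\sqrt{2}}{10}\right) - 2158} = \sqrt{- \frac{10791}{5} - \frac{\sqrt{2}}{10}}$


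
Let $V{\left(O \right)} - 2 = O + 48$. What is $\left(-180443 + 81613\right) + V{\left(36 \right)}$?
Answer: $-98744$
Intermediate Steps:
$V{\left(O \right)} = 50 + O$ ($V{\left(O \right)} = 2 + \left(O + 48\right) = 2 + \left(48 + O\right) = 50 + O$)
$\left(-180443 + 81613\right) + V{\left(36 \right)} = \left(-180443 + 81613\right) + \left(50 + 36\right) = -98830 + 86 = -98744$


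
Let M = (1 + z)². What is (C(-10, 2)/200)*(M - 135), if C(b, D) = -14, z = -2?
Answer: 469/50 ≈ 9.3800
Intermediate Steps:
M = 1 (M = (1 - 2)² = (-1)² = 1)
(C(-10, 2)/200)*(M - 135) = (-14/200)*(1 - 135) = -14*1/200*(-134) = -7/100*(-134) = 469/50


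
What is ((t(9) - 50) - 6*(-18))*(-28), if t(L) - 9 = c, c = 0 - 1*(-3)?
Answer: -1960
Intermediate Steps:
c = 3 (c = 0 + 3 = 3)
t(L) = 12 (t(L) = 9 + 3 = 12)
((t(9) - 50) - 6*(-18))*(-28) = ((12 - 50) - 6*(-18))*(-28) = (-38 + 108)*(-28) = 70*(-28) = -1960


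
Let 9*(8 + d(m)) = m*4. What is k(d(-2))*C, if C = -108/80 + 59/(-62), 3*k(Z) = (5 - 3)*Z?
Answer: 11416/837 ≈ 13.639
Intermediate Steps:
d(m) = -8 + 4*m/9 (d(m) = -8 + (m*4)/9 = -8 + (4*m)/9 = -8 + 4*m/9)
k(Z) = 2*Z/3 (k(Z) = ((5 - 3)*Z)/3 = (2*Z)/3 = 2*Z/3)
C = -1427/620 (C = -108*1/80 + 59*(-1/62) = -27/20 - 59/62 = -1427/620 ≈ -2.3016)
k(d(-2))*C = (2*(-8 + (4/9)*(-2))/3)*(-1427/620) = (2*(-8 - 8/9)/3)*(-1427/620) = ((⅔)*(-80/9))*(-1427/620) = -160/27*(-1427/620) = 11416/837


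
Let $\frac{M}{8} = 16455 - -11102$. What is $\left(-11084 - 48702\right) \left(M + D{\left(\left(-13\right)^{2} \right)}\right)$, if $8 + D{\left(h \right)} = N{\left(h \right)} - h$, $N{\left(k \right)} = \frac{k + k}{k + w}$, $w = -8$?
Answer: $- \frac{2120325855002}{161} \approx -1.317 \cdot 10^{10}$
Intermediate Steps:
$M = 220456$ ($M = 8 \left(16455 - -11102\right) = 8 \left(16455 + 11102\right) = 8 \cdot 27557 = 220456$)
$N{\left(k \right)} = \frac{2 k}{-8 + k}$ ($N{\left(k \right)} = \frac{k + k}{k - 8} = \frac{2 k}{-8 + k}$)
$D{\left(h \right)} = -8 - h + \frac{2 h}{-8 + h}$ ($D{\left(h \right)} = -8 - \left(h - \frac{2 h}{-8 + h}\right) = -8 - h + \frac{2 h}{-8 + h}$)
$\left(-11084 - 48702\right) \left(M + D{\left(\left(-13\right)^{2} \right)}\right) = \left(-11084 - 48702\right) \left(220456 + \frac{64 - \left(\left(-13\right)^{2}\right)^{2} + 2 \left(-13\right)^{2}}{-8 + \left(-13\right)^{2}}\right) = - 59786 \left(220456 + \frac{64 - 169^{2} + 2 \cdot 169}{-8 + 169}\right) = - 59786 \left(220456 + \frac{64 - 28561 + 338}{161}\right) = - 59786 \left(220456 + \frac{1}{161} \left(-28159\right)\right) = - 59786 \left(220456 - \frac{28159}{161}\right) = \left(-59786\right) \frac{35465257}{161} = - \frac{2120325855002}{161}$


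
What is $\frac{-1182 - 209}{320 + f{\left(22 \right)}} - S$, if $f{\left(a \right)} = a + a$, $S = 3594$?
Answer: $- \frac{100739}{28} \approx -3597.8$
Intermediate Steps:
$f{\left(a \right)} = 2 a$
$\frac{-1182 - 209}{320 + f{\left(22 \right)}} - S = \frac{-1182 - 209}{320 + 2 \cdot 22} - 3594 = - \frac{1391}{320 + 44} - 3594 = - \frac{1391}{364} - 3594 = \left(-1391\right) \frac{1}{364} - 3594 = - \frac{107}{28} - 3594 = - \frac{100739}{28}$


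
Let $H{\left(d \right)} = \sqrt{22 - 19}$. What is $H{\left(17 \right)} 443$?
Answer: $443 \sqrt{3} \approx 767.3$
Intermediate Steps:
$H{\left(d \right)} = \sqrt{3}$
$H{\left(17 \right)} 443 = \sqrt{3} \cdot 443 = 443 \sqrt{3}$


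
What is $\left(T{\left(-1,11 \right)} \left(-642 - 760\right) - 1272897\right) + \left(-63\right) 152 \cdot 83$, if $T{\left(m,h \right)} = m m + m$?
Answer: $-2067705$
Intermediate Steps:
$T{\left(m,h \right)} = m + m^{2}$ ($T{\left(m,h \right)} = m^{2} + m = m + m^{2}$)
$\left(T{\left(-1,11 \right)} \left(-642 - 760\right) - 1272897\right) + \left(-63\right) 152 \cdot 83 = \left(- (1 - 1) \left(-642 - 760\right) - 1272897\right) + \left(-63\right) 152 \cdot 83 = \left(\left(-1\right) 0 \left(-1402\right) - 1272897\right) - 794808 = \left(0 \left(-1402\right) - 1272897\right) - 794808 = \left(0 - 1272897\right) - 794808 = -1272897 - 794808 = -2067705$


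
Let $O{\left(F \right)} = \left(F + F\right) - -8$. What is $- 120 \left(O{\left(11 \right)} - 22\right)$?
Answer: $-960$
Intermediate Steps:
$O{\left(F \right)} = 8 + 2 F$ ($O{\left(F \right)} = 2 F + 8 = 8 + 2 F$)
$- 120 \left(O{\left(11 \right)} - 22\right) = - 120 \left(\left(8 + 2 \cdot 11\right) - 22\right) = - 120 \left(\left(8 + 22\right) - 22\right) = - 120 \left(30 - 22\right) = \left(-120\right) 8 = -960$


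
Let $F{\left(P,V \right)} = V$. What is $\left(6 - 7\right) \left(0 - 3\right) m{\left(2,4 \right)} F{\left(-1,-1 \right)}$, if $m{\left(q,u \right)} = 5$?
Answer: $-15$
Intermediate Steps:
$\left(6 - 7\right) \left(0 - 3\right) m{\left(2,4 \right)} F{\left(-1,-1 \right)} = \left(6 - 7\right) \left(0 - 3\right) 5 \left(-1\right) = \left(-1\right) \left(-3\right) 5 \left(-1\right) = 3 \cdot 5 \left(-1\right) = 15 \left(-1\right) = -15$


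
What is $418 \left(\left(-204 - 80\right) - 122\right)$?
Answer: $-169708$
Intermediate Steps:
$418 \left(\left(-204 - 80\right) - 122\right) = 418 \left(-284 - 122\right) = 418 \left(-406\right) = -169708$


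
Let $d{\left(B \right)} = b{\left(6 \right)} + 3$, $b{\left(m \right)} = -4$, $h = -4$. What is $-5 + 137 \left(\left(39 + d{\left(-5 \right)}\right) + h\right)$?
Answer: $4653$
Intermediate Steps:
$d{\left(B \right)} = -1$ ($d{\left(B \right)} = -4 + 3 = -1$)
$-5 + 137 \left(\left(39 + d{\left(-5 \right)}\right) + h\right) = -5 + 137 \left(\left(39 - 1\right) - 4\right) = -5 + 137 \left(38 - 4\right) = -5 + 137 \cdot 34 = -5 + 4658 = 4653$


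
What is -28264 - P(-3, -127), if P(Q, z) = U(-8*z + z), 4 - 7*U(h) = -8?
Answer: -197860/7 ≈ -28266.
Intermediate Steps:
U(h) = 12/7 (U(h) = 4/7 - ⅐*(-8) = 4/7 + 8/7 = 12/7)
P(Q, z) = 12/7
-28264 - P(-3, -127) = -28264 - 1*12/7 = -28264 - 12/7 = -197860/7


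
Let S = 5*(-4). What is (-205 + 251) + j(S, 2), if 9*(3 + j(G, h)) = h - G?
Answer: 409/9 ≈ 45.444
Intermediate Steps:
S = -20
j(G, h) = -3 - G/9 + h/9 (j(G, h) = -3 + (h - G)/9 = -3 + (-G/9 + h/9) = -3 - G/9 + h/9)
(-205 + 251) + j(S, 2) = (-205 + 251) + (-3 - ⅑*(-20) + (⅑)*2) = 46 + (-3 + 20/9 + 2/9) = 46 - 5/9 = 409/9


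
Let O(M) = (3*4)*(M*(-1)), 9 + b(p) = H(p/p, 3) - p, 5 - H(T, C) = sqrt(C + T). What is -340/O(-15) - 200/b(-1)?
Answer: 343/9 ≈ 38.111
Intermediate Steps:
H(T, C) = 5 - sqrt(C + T)
b(p) = -6 - p (b(p) = -9 + ((5 - sqrt(3 + p/p)) - p) = -9 + ((5 - sqrt(3 + 1)) - p) = -9 + ((5 - sqrt(4)) - p) = -9 + ((5 - 1*2) - p) = -9 + ((5 - 2) - p) = -9 + (3 - p) = -6 - p)
O(M) = -12*M (O(M) = 12*(-M) = -12*M)
-340/O(-15) - 200/b(-1) = -340/((-12*(-15))) - 200/(-6 - 1*(-1)) = -340/180 - 200/(-6 + 1) = -340*1/180 - 200/(-5) = -17/9 - 200*(-1/5) = -17/9 + 40 = 343/9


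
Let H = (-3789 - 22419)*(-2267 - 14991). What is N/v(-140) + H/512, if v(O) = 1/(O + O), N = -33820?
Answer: 82823951/8 ≈ 1.0353e+7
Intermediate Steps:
H = 452297664 (H = -26208*(-17258) = 452297664)
v(O) = 1/(2*O)
N/v(-140) + H/512 = -33820/((1/2)/(-140)) + 452297664/512 = -33820/((1/2)*(-1/140)) + 452297664*(1/512) = -33820/(-1/280) + 7067151/8 = -33820*(-280) + 7067151/8 = 9469600 + 7067151/8 = 82823951/8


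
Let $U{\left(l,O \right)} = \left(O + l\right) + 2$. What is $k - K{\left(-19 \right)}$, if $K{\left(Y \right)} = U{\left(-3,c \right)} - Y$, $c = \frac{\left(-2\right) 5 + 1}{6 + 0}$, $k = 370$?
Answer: $\frac{707}{2} \approx 353.5$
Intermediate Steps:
$c = - \frac{3}{2}$ ($c = \frac{-10 + 1}{6} = \left(-9\right) \frac{1}{6} = - \frac{3}{2} \approx -1.5$)
$U{\left(l,O \right)} = 2 + O + l$
$K{\left(Y \right)} = - \frac{5}{2} - Y$ ($K{\left(Y \right)} = \left(2 - \frac{3}{2} - 3\right) - Y = - \frac{5}{2} - Y$)
$k - K{\left(-19 \right)} = 370 - \left(- \frac{5}{2} - -19\right) = 370 - \left(- \frac{5}{2} + 19\right) = 370 - \frac{33}{2} = \frac{707}{2}$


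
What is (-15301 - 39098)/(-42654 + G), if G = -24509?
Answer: 54399/67163 ≈ 0.80995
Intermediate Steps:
(-15301 - 39098)/(-42654 + G) = (-15301 - 39098)/(-42654 - 24509) = -54399/(-67163) = -54399*(-1/67163) = 54399/67163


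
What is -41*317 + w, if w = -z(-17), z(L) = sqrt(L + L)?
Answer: -12997 - I*sqrt(34) ≈ -12997.0 - 5.831*I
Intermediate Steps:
z(L) = sqrt(2)*sqrt(L) (z(L) = sqrt(2*L) = sqrt(2)*sqrt(L))
w = -I*sqrt(34) (w = -sqrt(2)*sqrt(-17) = -sqrt(2)*I*sqrt(17) = -I*sqrt(34) ≈ -5.8309*I)
-41*317 + w = -41*317 - I*sqrt(34) = -12997 - I*sqrt(34)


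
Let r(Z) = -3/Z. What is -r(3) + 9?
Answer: 10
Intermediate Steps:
-r(3) + 9 = -(-3)/3 + 9 = -1*(-1) + 9 = 1 + 9 = 10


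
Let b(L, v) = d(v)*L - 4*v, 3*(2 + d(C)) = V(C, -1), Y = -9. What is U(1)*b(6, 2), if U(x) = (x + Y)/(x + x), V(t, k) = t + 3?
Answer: 40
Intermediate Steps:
V(t, k) = 3 + t
d(C) = -1 + C/3 (d(C) = -2 + (3 + C)/3 = -2 + (1 + C/3) = -1 + C/3)
U(x) = (-9 + x)/(2*x) (U(x) = (x - 9)/(x + x) = (-9 + x)/((2*x)) = (-9 + x)*(1/(2*x)) = (-9 + x)/(2*x))
b(L, v) = -4*v + L*(-1 + v/3) (b(L, v) = (-1 + v/3)*L - 4*v = L*(-1 + v/3) - 4*v = -4*v + L*(-1 + v/3))
U(1)*b(6, 2) = ((½)*(-9 + 1)/1)*(-4*2 + (⅓)*6*(-3 + 2)) = ((½)*1*(-8))*(-8 + (⅓)*6*(-1)) = -4*(-8 - 2) = -4*(-10) = 40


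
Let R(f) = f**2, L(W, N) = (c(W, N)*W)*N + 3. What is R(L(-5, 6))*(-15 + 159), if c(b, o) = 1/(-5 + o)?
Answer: 104976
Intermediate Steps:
L(W, N) = 3 + N*W/(-5 + N) (L(W, N) = (W/(-5 + N))*N + 3 = N*W/(-5 + N) + 3 = 3 + N*W/(-5 + N))
R(L(-5, 6))*(-15 + 159) = ((-15 + 3*6 + 6*(-5))/(-5 + 6))**2*(-15 + 159) = ((-15 + 18 - 30)/1)**2*144 = (1*(-27))**2*144 = (-27)**2*144 = 729*144 = 104976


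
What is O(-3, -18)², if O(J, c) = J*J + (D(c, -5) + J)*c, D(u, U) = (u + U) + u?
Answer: 641601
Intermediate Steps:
D(u, U) = U + 2*u (D(u, U) = (U + u) + u = U + 2*u)
O(J, c) = J² + c*(-5 + J + 2*c) (O(J, c) = J*J + ((-5 + 2*c) + J)*c = J² + (-5 + J + 2*c)*c = J² + c*(-5 + J + 2*c))
O(-3, -18)² = ((-3)² - 3*(-18) - 18*(-5 + 2*(-18)))² = (9 + 54 - 18*(-5 - 36))² = (9 + 54 - 18*(-41))² = (9 + 54 + 738)² = 801² = 641601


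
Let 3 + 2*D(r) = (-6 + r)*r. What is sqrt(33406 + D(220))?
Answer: sqrt(227778)/2 ≈ 238.63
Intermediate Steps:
D(r) = -3/2 + r*(-6 + r)/2 (D(r) = -3/2 + ((-6 + r)*r)/2 = -3/2 + (r*(-6 + r))/2 = -3/2 + r*(-6 + r)/2)
sqrt(33406 + D(220)) = sqrt(33406 + (-3/2 + (1/2)*220**2 - 3*220)) = sqrt(33406 + (-3/2 + (1/2)*48400 - 660)) = sqrt(33406 + (-3/2 + 24200 - 660)) = sqrt(33406 + 47077/2) = sqrt(113889/2) = sqrt(227778)/2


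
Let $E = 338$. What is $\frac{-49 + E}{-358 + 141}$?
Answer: $- \frac{289}{217} \approx -1.3318$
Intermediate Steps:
$\frac{-49 + E}{-358 + 141} = \frac{-49 + 338}{-358 + 141} = \frac{289}{-217} = 289 \left(- \frac{1}{217}\right) = - \frac{289}{217}$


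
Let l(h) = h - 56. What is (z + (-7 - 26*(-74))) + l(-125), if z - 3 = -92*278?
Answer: -23837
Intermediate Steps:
l(h) = -56 + h
z = -25573 (z = 3 - 92*278 = 3 - 25576 = -25573)
(z + (-7 - 26*(-74))) + l(-125) = (-25573 + (-7 - 26*(-74))) + (-56 - 125) = (-25573 + (-7 + 1924)) - 181 = (-25573 + 1917) - 181 = -23656 - 181 = -23837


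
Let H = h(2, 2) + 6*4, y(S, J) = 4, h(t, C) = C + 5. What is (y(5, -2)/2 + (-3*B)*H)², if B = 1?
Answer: 8281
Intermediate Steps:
h(t, C) = 5 + C
H = 31 (H = (5 + 2) + 6*4 = 7 + 24 = 31)
(y(5, -2)/2 + (-3*B)*H)² = (4/2 - 3*1*31)² = (4*(½) - 3*31)² = (2 - 93)² = (-91)² = 8281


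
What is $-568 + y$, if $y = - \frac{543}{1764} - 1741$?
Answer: $- \frac{1357873}{588} \approx -2309.3$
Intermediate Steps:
$y = - \frac{1023889}{588}$ ($y = \left(-543\right) \frac{1}{1764} - 1741 = - \frac{181}{588} - 1741 = - \frac{1023889}{588} \approx -1741.3$)
$-568 + y = -568 - \frac{1023889}{588} = - \frac{1357873}{588}$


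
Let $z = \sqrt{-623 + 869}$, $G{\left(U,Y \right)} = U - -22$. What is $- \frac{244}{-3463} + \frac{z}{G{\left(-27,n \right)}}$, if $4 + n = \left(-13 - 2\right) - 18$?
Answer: $\frac{244}{3463} - \frac{\sqrt{246}}{5} \approx -3.0664$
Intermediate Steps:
$n = -37$ ($n = -4 - 33 = -37$)
$G{\left(U,Y \right)} = 22 + U$ ($G{\left(U,Y \right)} = U + 22 = 22 + U$)
$z = \sqrt{246} \approx 15.684$
$- \frac{244}{-3463} + \frac{z}{G{\left(-27,n \right)}} = - \frac{244}{-3463} + \frac{\sqrt{246}}{22 - 27} = \left(-244\right) \left(- \frac{1}{3463}\right) + \frac{\sqrt{246}}{-5} = \frac{244}{3463} + \sqrt{246} \left(- \frac{1}{5}\right) = \frac{244}{3463} - \frac{\sqrt{246}}{5}$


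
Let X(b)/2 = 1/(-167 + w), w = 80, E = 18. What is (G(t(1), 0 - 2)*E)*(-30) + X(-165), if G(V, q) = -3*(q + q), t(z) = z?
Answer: -563762/87 ≈ -6480.0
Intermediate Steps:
G(V, q) = -6*q
X(b) = -2/87 (X(b) = 2/(-167 + 80) = 2/(-87) = 2*(-1/87) = -2/87)
(G(t(1), 0 - 2)*E)*(-30) + X(-165) = (-6*(0 - 2)*18)*(-30) - 2/87 = (-6*(-2)*18)*(-30) - 2/87 = (12*18)*(-30) - 2/87 = 216*(-30) - 2/87 = -6480 - 2/87 = -563762/87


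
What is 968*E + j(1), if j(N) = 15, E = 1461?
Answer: 1414263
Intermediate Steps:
968*E + j(1) = 968*1461 + 15 = 1414248 + 15 = 1414263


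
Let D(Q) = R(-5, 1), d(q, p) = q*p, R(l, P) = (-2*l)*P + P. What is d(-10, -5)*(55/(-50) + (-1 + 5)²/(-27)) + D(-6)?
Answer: -1988/27 ≈ -73.630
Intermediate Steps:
R(l, P) = P - 2*P*l (R(l, P) = -2*P*l + P = P - 2*P*l)
d(q, p) = p*q
D(Q) = 11 (D(Q) = 1*(1 - 2*(-5)) = 1*(1 + 10) = 1*11 = 11)
d(-10, -5)*(55/(-50) + (-1 + 5)²/(-27)) + D(-6) = (-5*(-10))*(55/(-50) + (-1 + 5)²/(-27)) + 11 = 50*(55*(-1/50) + 4²*(-1/27)) + 11 = 50*(-11/10 + 16*(-1/27)) + 11 = 50*(-11/10 - 16/27) + 11 = 50*(-457/270) + 11 = -2285/27 + 11 = -1988/27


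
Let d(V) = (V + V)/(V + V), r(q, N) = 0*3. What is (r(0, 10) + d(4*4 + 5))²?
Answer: 1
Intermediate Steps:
r(q, N) = 0
d(V) = 1 (d(V) = (2*V)/((2*V)) = (2*V)*(1/(2*V)) = 1)
(r(0, 10) + d(4*4 + 5))² = (0 + 1)² = 1² = 1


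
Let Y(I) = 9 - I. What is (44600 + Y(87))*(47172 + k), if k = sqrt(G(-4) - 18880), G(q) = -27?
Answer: 2100191784 + 44522*I*sqrt(18907) ≈ 2.1002e+9 + 6.1219e+6*I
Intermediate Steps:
k = I*sqrt(18907) (k = sqrt(-27 - 18880) = sqrt(-18907) = I*sqrt(18907) ≈ 137.5*I)
(44600 + Y(87))*(47172 + k) = (44600 + (9 - 1*87))*(47172 + I*sqrt(18907)) = (44600 + (9 - 87))*(47172 + I*sqrt(18907)) = (44600 - 78)*(47172 + I*sqrt(18907)) = 44522*(47172 + I*sqrt(18907)) = 2100191784 + 44522*I*sqrt(18907)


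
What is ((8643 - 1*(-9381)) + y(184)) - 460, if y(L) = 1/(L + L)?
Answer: 6463553/368 ≈ 17564.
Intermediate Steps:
y(L) = 1/(2*L)
((8643 - 1*(-9381)) + y(184)) - 460 = ((8643 - 1*(-9381)) + (½)/184) - 460 = ((8643 + 9381) + (½)*(1/184)) - 460 = (18024 + 1/368) - 460 = 6632833/368 - 460 = 6463553/368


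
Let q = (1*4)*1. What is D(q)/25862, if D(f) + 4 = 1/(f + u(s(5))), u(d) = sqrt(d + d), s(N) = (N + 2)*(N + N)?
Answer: -125/801722 + sqrt(35)/1603444 ≈ -0.00015222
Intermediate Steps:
s(N) = 2*N*(2 + N) (s(N) = (2 + N)*(2*N) = 2*N*(2 + N))
u(d) = sqrt(2)*sqrt(d) (u(d) = sqrt(2*d) = sqrt(2)*sqrt(d))
q = 4 (q = 4*1 = 4)
D(f) = -4 + 1/(f + 2*sqrt(35)) (D(f) = -4 + 1/(f + sqrt(2)*sqrt(2*5*(2 + 5))) = -4 + 1/(f + sqrt(2)*sqrt(2*5*7)) = -4 + 1/(f + sqrt(2)*sqrt(70)) = -4 + 1/(f + 2*sqrt(35)))
D(q)/25862 = ((1 - 8*sqrt(35) - 4*4)/(4 + 2*sqrt(35)))/25862 = ((1 - 8*sqrt(35) - 16)/(4 + 2*sqrt(35)))*(1/25862) = ((-15 - 8*sqrt(35))/(4 + 2*sqrt(35)))*(1/25862) = (-15 - 8*sqrt(35))/(25862*(4 + 2*sqrt(35)))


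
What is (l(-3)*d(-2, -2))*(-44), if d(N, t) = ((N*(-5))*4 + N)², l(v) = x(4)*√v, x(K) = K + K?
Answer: -508288*I*√3 ≈ -8.8038e+5*I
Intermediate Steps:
x(K) = 2*K
l(v) = 8*√v (l(v) = (2*4)*√v = 8*√v)
d(N, t) = 361*N² (d(N, t) = (-5*N*4 + N)² = (-20*N + N)² = (-19*N)² = 361*N²)
(l(-3)*d(-2, -2))*(-44) = ((8*√(-3))*(361*(-2)²))*(-44) = ((8*(I*√3))*(361*4))*(-44) = ((8*I*√3)*1444)*(-44) = (11552*I*√3)*(-44) = -508288*I*√3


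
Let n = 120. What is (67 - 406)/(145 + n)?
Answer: -339/265 ≈ -1.2792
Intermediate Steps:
(67 - 406)/(145 + n) = (67 - 406)/(145 + 120) = -339/265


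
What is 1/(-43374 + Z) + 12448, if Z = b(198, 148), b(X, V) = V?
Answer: 538077247/43226 ≈ 12448.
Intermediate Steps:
Z = 148
1/(-43374 + Z) + 12448 = 1/(-43374 + 148) + 12448 = 1/(-43226) + 12448 = -1/43226 + 12448 = 538077247/43226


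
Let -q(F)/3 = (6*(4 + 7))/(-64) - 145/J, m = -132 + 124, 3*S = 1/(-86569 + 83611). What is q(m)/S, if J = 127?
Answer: -117549441/2032 ≈ -57849.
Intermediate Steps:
S = -1/8874 (S = 1/(3*(-86569 + 83611)) = (⅓)/(-2958) = (⅓)*(-1/2958) = -1/8874 ≈ -0.00011269)
m = -8
q(F) = 26493/4064 (q(F) = -3*((6*(4 + 7))/(-64) - 145/127) = -3*((6*11)*(-1/64) - 145*1/127) = -3*(66*(-1/64) - 145/127) = -3*(-33/32 - 145/127) = -3*(-8831/4064) = 26493/4064)
q(m)/S = 26493/(4064*(-1/8874)) = (26493/4064)*(-8874) = -117549441/2032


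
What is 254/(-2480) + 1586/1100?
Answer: 91347/68200 ≈ 1.3394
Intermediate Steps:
254/(-2480) + 1586/1100 = 254*(-1/2480) + 1586*(1/1100) = -127/1240 + 793/550 = 91347/68200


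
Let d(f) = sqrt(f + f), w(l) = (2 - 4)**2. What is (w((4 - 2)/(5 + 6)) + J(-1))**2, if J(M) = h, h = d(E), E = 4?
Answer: 24 + 16*sqrt(2) ≈ 46.627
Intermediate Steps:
w(l) = 4 (w(l) = (-2)**2 = 4)
d(f) = sqrt(2)*sqrt(f) (d(f) = sqrt(2*f) = sqrt(2)*sqrt(f))
h = 2*sqrt(2) (h = sqrt(2)*sqrt(4) = sqrt(2)*2 = 2*sqrt(2) ≈ 2.8284)
J(M) = 2*sqrt(2)
(w((4 - 2)/(5 + 6)) + J(-1))**2 = (4 + 2*sqrt(2))**2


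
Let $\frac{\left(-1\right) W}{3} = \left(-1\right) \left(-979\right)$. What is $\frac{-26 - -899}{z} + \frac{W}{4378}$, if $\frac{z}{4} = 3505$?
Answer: $- \frac{1697943}{2789980} \approx -0.60859$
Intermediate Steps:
$z = 14020$ ($z = 4 \cdot 3505 = 14020$)
$W = -2937$ ($W = - 3 \left(\left(-1\right) \left(-979\right)\right) = \left(-3\right) 979 = -2937$)
$\frac{-26 - -899}{z} + \frac{W}{4378} = \frac{-26 - -899}{14020} - \frac{2937}{4378} = \left(-26 + 899\right) \frac{1}{14020} - \frac{267}{398} = 873 \cdot \frac{1}{14020} - \frac{267}{398} = \frac{873}{14020} - \frac{267}{398} = - \frac{1697943}{2789980}$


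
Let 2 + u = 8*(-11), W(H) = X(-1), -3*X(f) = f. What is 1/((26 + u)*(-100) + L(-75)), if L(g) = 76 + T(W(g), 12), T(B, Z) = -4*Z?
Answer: 1/6428 ≈ 0.00015557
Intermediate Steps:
X(f) = -f/3
W(H) = 1/3 (W(H) = -1/3*(-1) = 1/3)
u = -90 (u = -2 + 8*(-11) = -2 - 88 = -90)
L(g) = 28 (L(g) = 76 - 4*12 = 76 - 48 = 28)
1/((26 + u)*(-100) + L(-75)) = 1/((26 - 90)*(-100) + 28) = 1/(-64*(-100) + 28) = 1/(6400 + 28) = 1/6428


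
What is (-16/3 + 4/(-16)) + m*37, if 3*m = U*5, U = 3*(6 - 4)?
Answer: 4373/12 ≈ 364.42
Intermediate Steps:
U = 6 (U = 3*2 = 6)
m = 10 (m = (6*5)/3 = (⅓)*30 = 10)
(-16/3 + 4/(-16)) + m*37 = (-16/3 + 4/(-16)) + 10*37 = (-16*⅓ + 4*(-1/16)) + 370 = (-16/3 - ¼) + 370 = -67/12 + 370 = 4373/12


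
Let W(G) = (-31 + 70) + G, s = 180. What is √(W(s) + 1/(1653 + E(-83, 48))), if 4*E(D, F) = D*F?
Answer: 2*√2625883/219 ≈ 14.799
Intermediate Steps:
E(D, F) = D*F/4 (E(D, F) = (D*F)/4 = D*F/4)
W(G) = 39 + G
√(W(s) + 1/(1653 + E(-83, 48))) = √((39 + 180) + 1/(1653 + (¼)*(-83)*48)) = √(219 + 1/(1653 - 996)) = √(219 + 1/657) = √(143884/657) = 2*√2625883/219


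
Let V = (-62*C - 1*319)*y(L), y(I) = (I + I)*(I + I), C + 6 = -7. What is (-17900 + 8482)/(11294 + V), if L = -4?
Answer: -4709/21231 ≈ -0.22180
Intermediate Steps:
C = -13 (C = -6 - 7 = -13)
y(I) = 4*I**2 (y(I) = (2*I)*(2*I) = 4*I**2)
V = 31168 (V = (-62*(-13) - 1*319)*(4*(-4)**2) = (806 - 319)*(4*16) = 487*64 = 31168)
(-17900 + 8482)/(11294 + V) = (-17900 + 8482)/(11294 + 31168) = -9418/42462 = -9418*1/42462 = -4709/21231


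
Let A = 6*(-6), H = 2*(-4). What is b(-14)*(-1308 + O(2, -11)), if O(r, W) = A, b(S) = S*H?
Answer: -150528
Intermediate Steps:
H = -8
b(S) = -8*S (b(S) = S*(-8) = -8*S)
A = -36
O(r, W) = -36
b(-14)*(-1308 + O(2, -11)) = (-8*(-14))*(-1308 - 36) = 112*(-1344) = -150528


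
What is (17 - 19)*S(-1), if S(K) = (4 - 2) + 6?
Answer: -16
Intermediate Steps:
S(K) = 8 (S(K) = 2 + 6 = 8)
(17 - 19)*S(-1) = (17 - 19)*8 = -2*8 = -16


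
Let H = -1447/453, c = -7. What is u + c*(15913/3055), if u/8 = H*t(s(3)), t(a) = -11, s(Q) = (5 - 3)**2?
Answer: 338551357/1383915 ≈ 244.63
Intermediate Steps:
s(Q) = 4 (s(Q) = 2**2 = 4)
H = -1447/453 (H = -1447*1/453 = -1447/453 ≈ -3.1943)
u = 127336/453 (u = 8*(-1447/453*(-11)) = 8*(15917/453) = 127336/453 ≈ 281.09)
u + c*(15913/3055) = 127336/453 - 111391/3055 = 338551357/1383915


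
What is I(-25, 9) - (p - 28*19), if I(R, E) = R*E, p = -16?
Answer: 323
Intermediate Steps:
I(R, E) = E*R
I(-25, 9) - (p - 28*19) = 9*(-25) - (-16 - 28*19) = -225 - (-16 - 532) = -225 - 1*(-548) = -225 + 548 = 323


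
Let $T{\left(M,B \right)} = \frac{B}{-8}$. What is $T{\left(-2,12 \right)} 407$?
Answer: $- \frac{1221}{2} \approx -610.5$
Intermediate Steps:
$T{\left(M,B \right)} = - \frac{B}{8}$ ($T{\left(M,B \right)} = B \left(- \frac{1}{8}\right) = - \frac{B}{8}$)
$T{\left(-2,12 \right)} 407 = \left(- \frac{1}{8}\right) 12 \cdot 407 = \left(- \frac{3}{2}\right) 407 = - \frac{1221}{2}$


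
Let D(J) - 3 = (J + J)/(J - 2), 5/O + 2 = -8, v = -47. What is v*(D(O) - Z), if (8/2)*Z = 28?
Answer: 846/5 ≈ 169.20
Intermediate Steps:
Z = 7 (Z = (¼)*28 = 7)
O = -½ (O = 5/(-2 - 8) = 5/(-10) = 5*(-⅒) = -½ ≈ -0.50000)
D(J) = 3 + 2*J/(-2 + J) (D(J) = 3 + (J + J)/(J - 2) = 3 + (2*J)/(-2 + J) = 3 + 2*J/(-2 + J))
v*(D(O) - Z) = -47*((-6 + 5*(-½))/(-2 - ½) - 1*7) = -47*((-6 - 5/2)/(-5/2) - 7) = -47*(-⅖*(-17/2) - 7) = -47*(17/5 - 7) = -47*(-18/5) = 846/5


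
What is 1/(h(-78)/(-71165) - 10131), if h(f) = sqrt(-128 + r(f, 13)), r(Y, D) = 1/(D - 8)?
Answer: -85513360244125/866335852633230588 + 71165*I*sqrt(355)/866335852633230588 ≈ -9.8707e-5 + 1.5477e-12*I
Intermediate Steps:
r(Y, D) = 1/(-8 + D)
h(f) = 3*I*sqrt(355)/5 (h(f) = sqrt(-128 + 1/(-8 + 13)) = sqrt(-128 + 1/5) = sqrt(-639/5) = 3*I*sqrt(355)/5)
1/(h(-78)/(-71165) - 10131) = 1/((3*I*sqrt(355)/5)/(-71165) - 10131) = 1/((3*I*sqrt(355)/5)*(-1/71165) - 10131) = 1/(-3*I*sqrt(355)/355825 - 10131) = 1/(-10131 - 3*I*sqrt(355)/355825)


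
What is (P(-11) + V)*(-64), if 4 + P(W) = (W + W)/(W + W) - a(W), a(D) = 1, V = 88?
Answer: -5376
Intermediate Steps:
P(W) = -4 (P(W) = -4 + ((W + W)/(W + W) - 1*1) = -4 + ((2*W)/((2*W)) - 1) = -4 + ((2*W)*(1/(2*W)) - 1) = -4 + (1 - 1) = -4 + 0 = -4)
(P(-11) + V)*(-64) = (-4 + 88)*(-64) = 84*(-64) = -5376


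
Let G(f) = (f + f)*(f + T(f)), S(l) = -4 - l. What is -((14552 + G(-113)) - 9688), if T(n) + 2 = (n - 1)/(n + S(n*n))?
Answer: -198779440/6443 ≈ -30852.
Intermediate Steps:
T(n) = -2 + (-1 + n)/(-4 + n - n**2) (T(n) = -2 + (n - 1)/(n + (-4 - n*n)) = -2 + (-1 + n)/(n + (-4 - n**2)) = -2 + (-1 + n)/(-4 + n - n**2))
G(f) = 2*f*(f + (-7 + f - 2*f**2)/(4 + f**2 - f)) (G(f) = (f + f)*(f + (-7 + f - 2*f**2)/(4 + f**2 - f)) = (2*f)*(f + (-7 + f - 2*f**2)/(4 + f**2 - f)) = 2*f*(f + (-7 + f - 2*f**2)/(4 + f**2 - f)))
-((14552 + G(-113)) - 9688) = -((14552 + 2*(-113)*(-7 + (-113)**3 - 3*(-113)**2 + 5*(-113))/(4 + (-113)**2 - 1*(-113))) - 9688) = -((14552 + 2*(-113)*(-7 - 1442897 - 3*12769 - 565)/(4 + 12769 + 113)) - 9688) = -((14552 + 2*(-113)*(-7 - 1442897 - 38307 - 565)/12886) - 9688) = -((14552 + 2*(-113)*(1/12886)*(-1481776)) - 9688) = -((14552 + 167440688/6443) - 9688) = -(261199224/6443 - 9688) = -1*198779440/6443 = -198779440/6443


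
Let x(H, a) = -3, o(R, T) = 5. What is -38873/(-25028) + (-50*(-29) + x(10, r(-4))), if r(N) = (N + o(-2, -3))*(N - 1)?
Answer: 36254389/25028 ≈ 1448.6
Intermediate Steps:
r(N) = (-1 + N)*(5 + N) (r(N) = (N + 5)*(N - 1) = (5 + N)*(-1 + N) = (-1 + N)*(5 + N))
-38873/(-25028) + (-50*(-29) + x(10, r(-4))) = -38873/(-25028) + (-50*(-29) - 3) = -38873*(-1/25028) + (1450 - 3) = 38873/25028 + 1447 = 36254389/25028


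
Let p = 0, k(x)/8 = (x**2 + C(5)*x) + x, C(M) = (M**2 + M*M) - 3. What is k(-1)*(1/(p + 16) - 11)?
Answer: 8225/2 ≈ 4112.5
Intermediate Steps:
C(M) = -3 + 2*M**2 (C(M) = (M**2 + M**2) - 3 = 2*M**2 - 3 = -3 + 2*M**2)
k(x) = 8*x**2 + 384*x (k(x) = 8*((x**2 + (-3 + 2*5**2)*x) + x) = 8*((x**2 + (-3 + 2*25)*x) + x) = 8*((x**2 + (-3 + 50)*x) + x) = 8*((x**2 + 47*x) + x) = 8*(x**2 + 48*x) = 8*x**2 + 384*x)
k(-1)*(1/(p + 16) - 11) = (8*(-1)*(48 - 1))*(1/(0 + 16) - 11) = (8*(-1)*47)*(1/16 - 11) = -376*(1/16 - 11) = -376*(-175/16) = 8225/2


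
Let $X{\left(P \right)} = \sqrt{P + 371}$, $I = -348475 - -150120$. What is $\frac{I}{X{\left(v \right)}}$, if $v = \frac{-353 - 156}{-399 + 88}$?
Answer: $- \frac{39671 \sqrt{36041790}}{23178} \approx -10275.0$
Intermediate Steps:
$I = -198355$ ($I = -348475 + 150120 = -198355$)
$v = \frac{509}{311}$ ($v = - \frac{509}{-311} = \left(-509\right) \left(- \frac{1}{311}\right) = \frac{509}{311} \approx 1.6367$)
$X{\left(P \right)} = \sqrt{371 + P}$
$\frac{I}{X{\left(v \right)}} = - \frac{198355}{\sqrt{371 + \frac{509}{311}}} = - \frac{198355}{\sqrt{\frac{115890}{311}}} = - \frac{198355}{\frac{1}{311} \sqrt{36041790}} = - 198355 \frac{\sqrt{36041790}}{115890} = - \frac{39671 \sqrt{36041790}}{23178}$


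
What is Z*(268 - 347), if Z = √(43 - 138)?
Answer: -79*I*√95 ≈ -770.0*I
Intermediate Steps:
Z = I*√95 (Z = √(-95) = I*√95 ≈ 9.7468*I)
Z*(268 - 347) = (I*√95)*(268 - 347) = (I*√95)*(-79) = -79*I*√95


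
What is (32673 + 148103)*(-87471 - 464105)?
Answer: -99711702976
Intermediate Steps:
(32673 + 148103)*(-87471 - 464105) = 180776*(-551576) = -99711702976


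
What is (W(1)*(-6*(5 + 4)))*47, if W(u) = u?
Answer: -2538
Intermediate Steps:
(W(1)*(-6*(5 + 4)))*47 = (1*(-6*(5 + 4)))*47 = (1*(-6*9))*47 = (1*(-54))*47 = -54*47 = -2538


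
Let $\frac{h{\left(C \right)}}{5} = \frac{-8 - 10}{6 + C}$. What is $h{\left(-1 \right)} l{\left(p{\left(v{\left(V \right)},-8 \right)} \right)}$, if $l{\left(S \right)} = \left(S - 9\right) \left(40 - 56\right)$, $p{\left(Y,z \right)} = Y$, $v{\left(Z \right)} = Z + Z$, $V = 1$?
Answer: $-2016$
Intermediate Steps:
$v{\left(Z \right)} = 2 Z$
$h{\left(C \right)} = - \frac{90}{6 + C}$ ($h{\left(C \right)} = 5 \frac{-8 - 10}{6 + C} = 5 \left(- \frac{18}{6 + C}\right) = - \frac{90}{6 + C}$)
$l{\left(S \right)} = 144 - 16 S$ ($l{\left(S \right)} = \left(-9 + S\right) \left(-16\right) = 144 - 16 S$)
$h{\left(-1 \right)} l{\left(p{\left(v{\left(V \right)},-8 \right)} \right)} = - \frac{90}{6 - 1} \left(144 - 16 \cdot 2 \cdot 1\right) = - \frac{90}{5} \left(144 - 32\right) = \left(-90\right) \frac{1}{5} \left(144 - 32\right) = \left(-18\right) 112 = -2016$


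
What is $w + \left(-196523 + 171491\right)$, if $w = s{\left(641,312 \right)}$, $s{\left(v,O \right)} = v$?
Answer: $-24391$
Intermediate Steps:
$w = 641$
$w + \left(-196523 + 171491\right) = 641 + \left(-196523 + 171491\right) = 641 - 25032 = -24391$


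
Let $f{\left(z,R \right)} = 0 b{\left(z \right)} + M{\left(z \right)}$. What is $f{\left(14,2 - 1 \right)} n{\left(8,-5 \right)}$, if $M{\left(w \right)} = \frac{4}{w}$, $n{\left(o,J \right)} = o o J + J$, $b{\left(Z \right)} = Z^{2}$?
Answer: $- \frac{650}{7} \approx -92.857$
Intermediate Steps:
$n{\left(o,J \right)} = J + J o^{2}$ ($n{\left(o,J \right)} = o^{2} J + J = J o^{2} + J = J + J o^{2}$)
$f{\left(z,R \right)} = \frac{4}{z}$ ($f{\left(z,R \right)} = 0 z^{2} + \frac{4}{z} = 0 + \frac{4}{z} = \frac{4}{z}$)
$f{\left(14,2 - 1 \right)} n{\left(8,-5 \right)} = \frac{4}{14} \left(- 5 \left(1 + 8^{2}\right)\right) = 4 \cdot \frac{1}{14} \left(- 5 \left(1 + 64\right)\right) = \frac{2 \left(\left(-5\right) 65\right)}{7} = \frac{2}{7} \left(-325\right) = - \frac{650}{7}$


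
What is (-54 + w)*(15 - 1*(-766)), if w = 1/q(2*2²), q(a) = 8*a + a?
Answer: -3035747/72 ≈ -42163.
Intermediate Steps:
q(a) = 9*a
w = 1/72 (w = 1/(9*(2*2²)) = 1/(9*(2*4)) = 1/(9*8) = 1/72 ≈ 0.013889)
(-54 + w)*(15 - 1*(-766)) = (-54 + 1/72)*(15 - 1*(-766)) = -3887*(15 + 766)/72 = -3887/72*781 = -3035747/72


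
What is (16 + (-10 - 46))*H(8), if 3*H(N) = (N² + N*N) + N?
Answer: -5440/3 ≈ -1813.3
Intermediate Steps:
H(N) = N/3 + 2*N²/3 (H(N) = ((N² + N*N) + N)/3 = ((N² + N²) + N)/3 = (2*N² + N)/3 = (N + 2*N²)/3 = N/3 + 2*N²/3)
(16 + (-10 - 46))*H(8) = (16 + (-10 - 46))*((⅓)*8*(1 + 2*8)) = (16 - 56)*((⅓)*8*(1 + 16)) = -40*8*17/3 = -40*136/3 = -5440/3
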